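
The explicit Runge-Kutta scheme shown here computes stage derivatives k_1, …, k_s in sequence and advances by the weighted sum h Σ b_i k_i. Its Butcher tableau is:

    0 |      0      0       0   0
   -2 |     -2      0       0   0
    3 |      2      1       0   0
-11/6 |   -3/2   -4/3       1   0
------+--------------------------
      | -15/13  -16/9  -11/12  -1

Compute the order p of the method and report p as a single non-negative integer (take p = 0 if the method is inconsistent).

b = (-15/13, -16/9, -11/12, -1)
c = (0, -2, 3, -11/6)
Ac = (0, 0, -2, 17/3)
Σ b_i: (-15/13)·1 + (-16/9)·1 + (-11/12)·1 + (-1)·1 = -2269/468 ≠ 1 ⇒ order 0.

0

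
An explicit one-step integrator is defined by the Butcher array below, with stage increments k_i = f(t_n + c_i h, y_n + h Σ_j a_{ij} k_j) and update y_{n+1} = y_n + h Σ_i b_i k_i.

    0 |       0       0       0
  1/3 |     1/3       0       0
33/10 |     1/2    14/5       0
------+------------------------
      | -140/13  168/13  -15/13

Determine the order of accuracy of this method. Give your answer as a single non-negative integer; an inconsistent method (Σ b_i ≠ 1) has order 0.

2

b = (-140/13, 168/13, -15/13)
c = (0, 1/3, 33/10)
Ac = (0, 0, 14/15)
Σ b_i: (-140/13)·1 + 168/13·1 + (-15/13)·1 = 1 ✓
b·c: 168/13·1/3 + (-15/13)·33/10 = 1/2 ✓
b·c²: 168/13·1/9 + (-15/13)·1089/100 = -8681/780 ≠ 1/3 ⇒ order 2.
b·Ac: (-15/13)·14/15 = -14/13 ≠ 1/6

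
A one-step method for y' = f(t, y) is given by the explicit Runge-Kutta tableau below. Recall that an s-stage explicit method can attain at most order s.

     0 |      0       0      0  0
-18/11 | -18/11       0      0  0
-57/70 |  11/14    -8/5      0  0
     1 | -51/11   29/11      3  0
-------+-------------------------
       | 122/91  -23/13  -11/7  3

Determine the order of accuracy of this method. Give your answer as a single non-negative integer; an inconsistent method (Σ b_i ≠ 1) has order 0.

b = (122/91, -23/13, -11/7, 3)
c = (0, -18/11, -57/70, 1)
Ac = (0, 0, 144/55, -57231/8470)
Σ b_i: 122/91·1 + (-23/13)·1 + (-11/7)·1 + 3·1 = 1 ✓
b·c: (-23/13)·(-18/11) + (-11/7)·(-57/70) + 3·1 = 502731/70070 ≠ 1/2 ⇒ order 1.

1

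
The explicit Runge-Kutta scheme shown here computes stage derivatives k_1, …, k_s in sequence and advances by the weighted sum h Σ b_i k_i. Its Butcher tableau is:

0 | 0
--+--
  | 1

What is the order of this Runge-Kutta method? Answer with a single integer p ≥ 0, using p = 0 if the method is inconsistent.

b = (1)
c = (0)
Σ b_i: 1·1 = 1 ✓; 1 stage ⇒ order 1.

1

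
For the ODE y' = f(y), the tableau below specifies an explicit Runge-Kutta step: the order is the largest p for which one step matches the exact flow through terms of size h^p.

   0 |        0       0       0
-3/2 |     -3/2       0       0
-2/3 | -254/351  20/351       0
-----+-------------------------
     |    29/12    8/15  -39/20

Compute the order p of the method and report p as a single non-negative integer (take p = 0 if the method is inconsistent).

b = (29/12, 8/15, -39/20)
c = (0, -3/2, -2/3)
Ac = (0, 0, -10/117)
Σ b_i: 29/12·1 + 8/15·1 + (-39/20)·1 = 1 ✓
b·c: 8/15·(-3/2) + (-39/20)·(-2/3) = 1/2 ✓
b·c²: 8/15·9/4 + (-39/20)·4/9 = 1/3 ✓
b·Ac: (-39/20)·(-10/117) = 1/6 ✓; 3 stages ⇒ order 3.

3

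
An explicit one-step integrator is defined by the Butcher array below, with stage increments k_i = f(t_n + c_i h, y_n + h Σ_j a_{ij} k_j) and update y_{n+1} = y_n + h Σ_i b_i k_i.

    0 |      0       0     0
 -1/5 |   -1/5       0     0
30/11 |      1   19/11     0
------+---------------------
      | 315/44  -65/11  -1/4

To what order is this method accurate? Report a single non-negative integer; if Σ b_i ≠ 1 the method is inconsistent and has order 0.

b = (315/44, -65/11, -1/4)
c = (0, -1/5, 30/11)
Ac = (0, 0, -19/55)
Σ b_i: 315/44·1 + (-65/11)·1 + (-1/4)·1 = 1 ✓
b·c: (-65/11)·(-1/5) + (-1/4)·30/11 = 1/2 ✓
b·c²: (-65/11)·1/25 + (-1/4)·900/121 = -1268/605 ≠ 1/3 ⇒ order 2.
b·Ac: (-1/4)·(-19/55) = 19/220 ≠ 1/6

2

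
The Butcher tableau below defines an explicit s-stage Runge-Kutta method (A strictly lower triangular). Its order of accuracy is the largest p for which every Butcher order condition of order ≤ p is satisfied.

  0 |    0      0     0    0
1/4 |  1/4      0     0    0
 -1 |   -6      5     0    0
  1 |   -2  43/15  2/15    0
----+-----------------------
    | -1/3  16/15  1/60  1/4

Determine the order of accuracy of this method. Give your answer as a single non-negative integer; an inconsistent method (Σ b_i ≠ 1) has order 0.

b = (-1/3, 16/15, 1/60, 1/4)
c = (0, 1/4, -1, 1)
Ac = (0, 0, 5/4, 7/12)
Σ b_i: (-1/3)·1 + 16/15·1 + 1/60·1 + 1/4·1 = 1 ✓
b·c: 16/15·1/4 + 1/60·(-1) + 1/4·1 = 1/2 ✓
b·c²: 16/15·1/16 + 1/60·1 + 1/4·1 = 1/3 ✓
b·Ac: 1/60·5/4 + 1/4·7/12 = 1/6 ✓
b·c³: 16/15·1/64 + 1/60·(-1) + 1/4·1 = 1/4 ✓
b·(c∘Ac): 1/60·(-5/4) + 1/4·7/12 = 1/8 ✓
b·Ac²: 1/60·5/16 + 1/4·5/16 = 1/12 ✓
b·A²c: 1/4·1/6 = 1/24 ✓; 4 stages ⇒ order 4.

4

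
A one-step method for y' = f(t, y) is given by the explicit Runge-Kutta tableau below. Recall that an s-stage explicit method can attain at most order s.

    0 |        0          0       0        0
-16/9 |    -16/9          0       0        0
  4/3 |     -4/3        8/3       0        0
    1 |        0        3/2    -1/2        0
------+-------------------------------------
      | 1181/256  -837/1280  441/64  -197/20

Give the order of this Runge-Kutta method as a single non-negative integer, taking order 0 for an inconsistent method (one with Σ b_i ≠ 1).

3

b = (1181/256, -837/1280, 441/64, -197/20)
c = (0, -16/9, 4/3, 1)
Ac = (0, 0, -128/27, -10/3)
Σ b_i: 1181/256·1 + (-837/1280)·1 + 441/64·1 + (-197/20)·1 = 1 ✓
b·c: (-837/1280)·(-16/9) + 441/64·4/3 + (-197/20)·1 = 1/2 ✓
b·c²: (-837/1280)·256/81 + 441/64·16/9 + (-197/20)·1 = 1/3 ✓
b·Ac: 441/64·(-128/27) + (-197/20)·(-10/3) = 1/6 ✓
b·c³: (-837/1280)·(-4096/729) + 441/64·64/27 + (-197/20)·1 = 1097/108 ≠ 1/4 ⇒ order 3.
b·(c∘Ac): 441/64·(-512/81) + (-197/20)·(-10/3) = -193/18 ≠ 1/8
b·Ac²: 441/64·2048/243 + (-197/20)·104/27 = 302/15 ≠ 1/12
b·A²c: (-197/20)·64/27 = -3152/135 ≠ 1/24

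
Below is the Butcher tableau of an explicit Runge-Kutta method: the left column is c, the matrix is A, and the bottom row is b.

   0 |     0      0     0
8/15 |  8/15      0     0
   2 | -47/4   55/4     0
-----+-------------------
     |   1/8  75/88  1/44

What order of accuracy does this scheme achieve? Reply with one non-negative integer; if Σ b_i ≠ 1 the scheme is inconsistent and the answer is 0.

3

b = (1/8, 75/88, 1/44)
c = (0, 8/15, 2)
Ac = (0, 0, 22/3)
Σ b_i: 1/8·1 + 75/88·1 + 1/44·1 = 1 ✓
b·c: 75/88·8/15 + 1/44·2 = 1/2 ✓
b·c²: 75/88·64/225 + 1/44·4 = 1/3 ✓
b·Ac: 1/44·22/3 = 1/6 ✓; 3 stages ⇒ order 3.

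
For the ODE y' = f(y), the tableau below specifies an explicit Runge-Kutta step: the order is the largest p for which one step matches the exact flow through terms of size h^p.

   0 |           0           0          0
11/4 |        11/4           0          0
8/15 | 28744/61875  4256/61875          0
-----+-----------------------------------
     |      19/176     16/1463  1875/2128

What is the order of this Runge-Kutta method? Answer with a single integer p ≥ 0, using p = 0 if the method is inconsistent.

3

b = (19/176, 16/1463, 1875/2128)
c = (0, 11/4, 8/15)
Ac = (0, 0, 1064/5625)
Σ b_i: 19/176·1 + 16/1463·1 + 1875/2128·1 = 1 ✓
b·c: 16/1463·11/4 + 1875/2128·8/15 = 1/2 ✓
b·c²: 16/1463·121/16 + 1875/2128·64/225 = 1/3 ✓
b·Ac: 1875/2128·1064/5625 = 1/6 ✓; 3 stages ⇒ order 3.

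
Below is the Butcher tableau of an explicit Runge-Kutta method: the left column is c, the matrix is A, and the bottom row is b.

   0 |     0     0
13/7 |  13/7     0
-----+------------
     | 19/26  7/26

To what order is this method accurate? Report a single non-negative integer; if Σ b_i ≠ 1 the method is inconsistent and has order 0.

b = (19/26, 7/26)
c = (0, 13/7)
Σ b_i: 19/26·1 + 7/26·1 = 1 ✓
b·c: 7/26·13/7 = 1/2 ✓; 2 stages ⇒ order 2.

2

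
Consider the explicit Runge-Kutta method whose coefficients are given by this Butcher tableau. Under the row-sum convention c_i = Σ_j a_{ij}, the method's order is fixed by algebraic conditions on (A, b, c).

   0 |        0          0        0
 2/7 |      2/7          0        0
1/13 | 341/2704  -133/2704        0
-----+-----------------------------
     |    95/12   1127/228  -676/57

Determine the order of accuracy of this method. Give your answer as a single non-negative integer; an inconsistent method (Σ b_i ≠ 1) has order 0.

b = (95/12, 1127/228, -676/57)
c = (0, 2/7, 1/13)
Ac = (0, 0, -19/1352)
Σ b_i: 95/12·1 + 1127/228·1 + (-676/57)·1 = 1 ✓
b·c: 1127/228·2/7 + (-676/57)·1/13 = 1/2 ✓
b·c²: 1127/228·4/49 + (-676/57)·1/169 = 1/3 ✓
b·Ac: (-676/57)·(-19/1352) = 1/6 ✓; 3 stages ⇒ order 3.

3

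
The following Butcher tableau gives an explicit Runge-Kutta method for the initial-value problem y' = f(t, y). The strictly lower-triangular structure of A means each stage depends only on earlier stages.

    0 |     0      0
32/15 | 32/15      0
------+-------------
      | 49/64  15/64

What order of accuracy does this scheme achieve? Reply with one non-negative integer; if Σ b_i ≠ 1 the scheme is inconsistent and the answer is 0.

b = (49/64, 15/64)
c = (0, 32/15)
Σ b_i: 49/64·1 + 15/64·1 = 1 ✓
b·c: 15/64·32/15 = 1/2 ✓; 2 stages ⇒ order 2.

2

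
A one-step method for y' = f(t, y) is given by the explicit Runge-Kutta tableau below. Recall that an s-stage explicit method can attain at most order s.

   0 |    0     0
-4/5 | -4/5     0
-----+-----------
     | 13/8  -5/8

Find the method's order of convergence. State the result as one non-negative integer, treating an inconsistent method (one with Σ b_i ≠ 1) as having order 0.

b = (13/8, -5/8)
c = (0, -4/5)
Σ b_i: 13/8·1 + (-5/8)·1 = 1 ✓
b·c: (-5/8)·(-4/5) = 1/2 ✓; 2 stages ⇒ order 2.

2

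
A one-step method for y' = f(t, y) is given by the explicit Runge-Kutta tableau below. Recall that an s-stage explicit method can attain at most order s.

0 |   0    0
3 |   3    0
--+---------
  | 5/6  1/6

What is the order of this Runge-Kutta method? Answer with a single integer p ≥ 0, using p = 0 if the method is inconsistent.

2

b = (5/6, 1/6)
c = (0, 3)
Σ b_i: 5/6·1 + 1/6·1 = 1 ✓
b·c: 1/6·3 = 1/2 ✓; 2 stages ⇒ order 2.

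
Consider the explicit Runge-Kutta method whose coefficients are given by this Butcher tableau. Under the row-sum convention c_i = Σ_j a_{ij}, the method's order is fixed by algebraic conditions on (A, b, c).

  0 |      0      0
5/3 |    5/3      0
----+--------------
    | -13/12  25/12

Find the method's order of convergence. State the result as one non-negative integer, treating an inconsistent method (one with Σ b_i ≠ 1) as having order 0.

b = (-13/12, 25/12)
c = (0, 5/3)
Σ b_i: (-13/12)·1 + 25/12·1 = 1 ✓
b·c: 25/12·5/3 = 125/36 ≠ 1/2 ⇒ order 1.

1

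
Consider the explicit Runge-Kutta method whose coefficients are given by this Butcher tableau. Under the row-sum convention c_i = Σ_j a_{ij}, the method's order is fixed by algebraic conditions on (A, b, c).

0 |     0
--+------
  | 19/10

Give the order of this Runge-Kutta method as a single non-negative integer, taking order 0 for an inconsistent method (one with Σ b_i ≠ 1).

b = (19/10)
c = (0)
Σ b_i: 19/10·1 = 19/10 ≠ 1 ⇒ order 0.

0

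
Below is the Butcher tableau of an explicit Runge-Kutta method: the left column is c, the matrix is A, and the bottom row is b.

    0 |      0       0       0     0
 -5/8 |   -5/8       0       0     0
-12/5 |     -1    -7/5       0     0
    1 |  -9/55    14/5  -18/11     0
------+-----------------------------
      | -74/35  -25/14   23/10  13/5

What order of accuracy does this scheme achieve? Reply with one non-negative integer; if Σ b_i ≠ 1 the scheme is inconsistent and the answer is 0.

b = (-74/35, -25/14, 23/10, 13/5)
c = (0, -5/8, -12/5, 1)
Ac = (0, 0, 7/8, 479/220)
Σ b_i: (-74/35)·1 + (-25/14)·1 + 23/10·1 + 13/5·1 = 1 ✓
b·c: (-25/14)·(-5/8) + 23/10·(-12/5) + 13/5·1 = -5051/2800 ≠ 1/2 ⇒ order 1.

1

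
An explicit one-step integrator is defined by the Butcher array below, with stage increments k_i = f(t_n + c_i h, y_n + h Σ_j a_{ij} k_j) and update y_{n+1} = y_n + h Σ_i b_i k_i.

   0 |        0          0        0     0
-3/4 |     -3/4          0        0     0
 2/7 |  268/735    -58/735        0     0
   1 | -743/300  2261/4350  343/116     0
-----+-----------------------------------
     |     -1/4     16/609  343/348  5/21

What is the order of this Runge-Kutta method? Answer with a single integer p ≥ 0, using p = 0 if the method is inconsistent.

b = (-1/4, 16/609, 343/348, 5/21)
c = (0, -3/4, 2/7, 1)
Ac = (0, 0, 29/490, 91/200)
Σ b_i: (-1/4)·1 + 16/609·1 + 343/348·1 + 5/21·1 = 1 ✓
b·c: 16/609·(-3/4) + 343/348·2/7 + 5/21·1 = 1/2 ✓
b·c²: 16/609·9/16 + 343/348·4/49 + 5/21·1 = 1/3 ✓
b·Ac: 343/348·29/490 + 5/21·91/200 = 1/6 ✓
b·c³: 16/609·(-27/64) + 343/348·8/343 + 5/21·1 = 1/4 ✓
b·(c∘Ac): 343/348·29/1715 + 5/21·91/200 = 1/8 ✓
b·Ac²: 343/348·(-87/1960) + 5/21·427/800 = 1/12 ✓
b·A²c: 5/21·7/40 = 1/24 ✓; 4 stages ⇒ order 4.

4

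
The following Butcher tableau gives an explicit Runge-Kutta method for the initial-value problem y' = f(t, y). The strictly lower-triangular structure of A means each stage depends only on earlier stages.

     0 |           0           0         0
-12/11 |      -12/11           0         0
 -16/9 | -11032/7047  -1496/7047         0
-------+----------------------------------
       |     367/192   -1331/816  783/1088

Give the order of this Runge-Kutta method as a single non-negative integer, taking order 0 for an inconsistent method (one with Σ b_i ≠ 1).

3

b = (367/192, -1331/816, 783/1088)
c = (0, -12/11, -16/9)
Ac = (0, 0, 544/2349)
Σ b_i: 367/192·1 + (-1331/816)·1 + 783/1088·1 = 1 ✓
b·c: (-1331/816)·(-12/11) + 783/1088·(-16/9) = 1/2 ✓
b·c²: (-1331/816)·144/121 + 783/1088·256/81 = 1/3 ✓
b·Ac: 783/1088·544/2349 = 1/6 ✓; 3 stages ⇒ order 3.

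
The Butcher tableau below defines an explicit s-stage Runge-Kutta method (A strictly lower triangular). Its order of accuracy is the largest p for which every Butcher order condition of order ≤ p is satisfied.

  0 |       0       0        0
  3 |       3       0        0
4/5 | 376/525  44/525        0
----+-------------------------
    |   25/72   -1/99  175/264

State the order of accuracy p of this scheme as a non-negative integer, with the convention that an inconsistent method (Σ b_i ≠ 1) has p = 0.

b = (25/72, -1/99, 175/264)
c = (0, 3, 4/5)
Ac = (0, 0, 44/175)
Σ b_i: 25/72·1 + (-1/99)·1 + 175/264·1 = 1 ✓
b·c: (-1/99)·3 + 175/264·4/5 = 1/2 ✓
b·c²: (-1/99)·9 + 175/264·16/25 = 1/3 ✓
b·Ac: 175/264·44/175 = 1/6 ✓; 3 stages ⇒ order 3.

3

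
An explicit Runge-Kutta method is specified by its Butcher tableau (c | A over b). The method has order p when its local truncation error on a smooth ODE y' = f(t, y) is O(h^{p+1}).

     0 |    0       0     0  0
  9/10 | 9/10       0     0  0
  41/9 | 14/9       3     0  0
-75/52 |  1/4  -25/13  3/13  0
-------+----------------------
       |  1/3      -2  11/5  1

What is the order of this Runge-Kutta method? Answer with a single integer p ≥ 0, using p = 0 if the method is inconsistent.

b = (1/3, -2, 11/5, 1)
c = (0, 9/10, 41/9, -75/52)
Ac = (0, 0, 27/10, -53/78)
Σ b_i: 1/3·1 + (-2)·1 + 11/5·1 + 1·1 = 23/15 ≠ 1 ⇒ order 0.

0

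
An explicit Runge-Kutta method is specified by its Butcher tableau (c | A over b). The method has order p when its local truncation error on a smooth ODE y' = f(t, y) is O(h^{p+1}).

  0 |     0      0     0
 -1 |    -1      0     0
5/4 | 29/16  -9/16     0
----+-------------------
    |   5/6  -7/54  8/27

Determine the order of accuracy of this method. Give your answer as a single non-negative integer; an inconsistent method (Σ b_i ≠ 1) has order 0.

b = (5/6, -7/54, 8/27)
c = (0, -1, 5/4)
Ac = (0, 0, 9/16)
Σ b_i: 5/6·1 + (-7/54)·1 + 8/27·1 = 1 ✓
b·c: (-7/54)·(-1) + 8/27·5/4 = 1/2 ✓
b·c²: (-7/54)·1 + 8/27·25/16 = 1/3 ✓
b·Ac: 8/27·9/16 = 1/6 ✓; 3 stages ⇒ order 3.

3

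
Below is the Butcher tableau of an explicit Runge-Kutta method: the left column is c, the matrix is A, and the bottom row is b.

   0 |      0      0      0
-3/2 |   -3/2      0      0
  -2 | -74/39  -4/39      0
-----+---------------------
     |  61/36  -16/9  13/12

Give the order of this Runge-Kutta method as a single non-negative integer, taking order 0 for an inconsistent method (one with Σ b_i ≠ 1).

b = (61/36, -16/9, 13/12)
c = (0, -3/2, -2)
Ac = (0, 0, 2/13)
Σ b_i: 61/36·1 + (-16/9)·1 + 13/12·1 = 1 ✓
b·c: (-16/9)·(-3/2) + 13/12·(-2) = 1/2 ✓
b·c²: (-16/9)·9/4 + 13/12·4 = 1/3 ✓
b·Ac: 13/12·2/13 = 1/6 ✓; 3 stages ⇒ order 3.

3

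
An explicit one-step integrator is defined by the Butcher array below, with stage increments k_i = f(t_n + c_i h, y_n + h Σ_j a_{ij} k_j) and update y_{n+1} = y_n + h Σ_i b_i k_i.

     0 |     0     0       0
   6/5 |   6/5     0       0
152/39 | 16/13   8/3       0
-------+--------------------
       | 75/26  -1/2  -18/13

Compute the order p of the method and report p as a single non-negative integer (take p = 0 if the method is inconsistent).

b = (75/26, -1/2, -18/13)
c = (0, 6/5, 152/39)
Ac = (0, 0, 16/5)
Σ b_i: 75/26·1 + (-1/2)·1 + (-18/13)·1 = 1 ✓
b·c: (-1/2)·6/5 + (-18/13)·152/39 = -5067/845 ≠ 1/2 ⇒ order 1.

1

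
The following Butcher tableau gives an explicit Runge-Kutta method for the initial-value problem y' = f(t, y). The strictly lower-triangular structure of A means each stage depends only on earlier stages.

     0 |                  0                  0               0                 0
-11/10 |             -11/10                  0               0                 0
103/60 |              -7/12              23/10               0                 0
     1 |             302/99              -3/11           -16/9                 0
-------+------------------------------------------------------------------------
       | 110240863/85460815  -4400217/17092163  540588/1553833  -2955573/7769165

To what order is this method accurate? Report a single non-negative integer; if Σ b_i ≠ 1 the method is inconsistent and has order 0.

b = (110240863/85460815, -4400217/17092163, 540588/1553833, -2955573/7769165)
c = (0, -11/10, 103/60, 1)
Ac = (0, 0, -253/100, -743/270)
Σ b_i: 110240863/85460815·1 + (-4400217/17092163)·1 + 540588/1553833·1 + (-2955573/7769165)·1 = 1 ✓
b·c: (-4400217/17092163)·(-11/10) + 540588/1553833·103/60 + (-2955573/7769165)·1 = 1/2 ✓
b·c²: (-4400217/17092163)·121/100 + 540588/1553833·10609/3600 + (-2955573/7769165)·1 = 1/3 ✓
b·Ac: 540588/1553833·(-253/100) + (-2955573/7769165)·(-743/270) = 1/6 ✓
b·c³: (-4400217/17092163)·(-1331/1000) + 540588/1553833·1092727/216000 + (-2955573/7769165)·1 = 48169868449/27968994000 ≠ 1/4 ⇒ order 3.
b·(c∘Ac): 540588/1553833·(-26059/6000) + (-2955573/7769165)·(-743/270) = -1081805963/2330749500 ≠ 1/8
b·Ac²: 540588/1553833·2783/1000 + (-2955573/7769165)·(-45109/8100) = 21583714091/6992248500 ≠ 1/12
b·A²c: (-2955573/7769165)·1012/225 = -332337764/194229125 ≠ 1/24

3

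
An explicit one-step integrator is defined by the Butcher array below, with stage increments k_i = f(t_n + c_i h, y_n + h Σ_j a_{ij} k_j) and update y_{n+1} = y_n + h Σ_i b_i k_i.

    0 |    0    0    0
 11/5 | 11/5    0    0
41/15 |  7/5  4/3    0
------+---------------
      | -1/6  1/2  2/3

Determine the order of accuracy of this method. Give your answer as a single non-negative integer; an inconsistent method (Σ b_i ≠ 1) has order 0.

1

b = (-1/6, 1/2, 2/3)
c = (0, 11/5, 41/15)
Ac = (0, 0, 44/15)
Σ b_i: (-1/6)·1 + 1/2·1 + 2/3·1 = 1 ✓
b·c: 1/2·11/5 + 2/3·41/15 = 263/90 ≠ 1/2 ⇒ order 1.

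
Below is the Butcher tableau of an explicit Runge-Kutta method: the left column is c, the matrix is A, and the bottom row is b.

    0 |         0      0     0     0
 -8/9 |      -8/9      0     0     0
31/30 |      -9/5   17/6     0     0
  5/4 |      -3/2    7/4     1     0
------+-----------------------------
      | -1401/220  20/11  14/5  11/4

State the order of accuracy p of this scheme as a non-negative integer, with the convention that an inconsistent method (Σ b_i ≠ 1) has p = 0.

b = (-1401/220, 20/11, 14/5, 11/4)
c = (0, -8/9, 31/30, 5/4)
Ac = (0, 0, -68/27, -47/90)
Σ b_i: (-1401/220)·1 + 20/11·1 + 14/5·1 + 11/4·1 = 1 ✓
b·c: 20/11·(-8/9) + 14/5·31/30 + 11/4·5/4 = 186701/39600 ≠ 1/2 ⇒ order 1.

1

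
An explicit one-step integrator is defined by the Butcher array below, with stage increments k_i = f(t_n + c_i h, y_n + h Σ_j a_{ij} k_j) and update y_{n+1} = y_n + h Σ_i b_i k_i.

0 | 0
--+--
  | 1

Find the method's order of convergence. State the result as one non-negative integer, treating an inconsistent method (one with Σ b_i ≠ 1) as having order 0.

1

b = (1)
c = (0)
Σ b_i: 1·1 = 1 ✓; 1 stage ⇒ order 1.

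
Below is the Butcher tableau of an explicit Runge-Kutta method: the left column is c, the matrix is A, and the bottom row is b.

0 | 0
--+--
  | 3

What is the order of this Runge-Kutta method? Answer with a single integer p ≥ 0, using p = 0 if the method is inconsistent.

0

b = (3)
c = (0)
Σ b_i: 3·1 = 3 ≠ 1 ⇒ order 0.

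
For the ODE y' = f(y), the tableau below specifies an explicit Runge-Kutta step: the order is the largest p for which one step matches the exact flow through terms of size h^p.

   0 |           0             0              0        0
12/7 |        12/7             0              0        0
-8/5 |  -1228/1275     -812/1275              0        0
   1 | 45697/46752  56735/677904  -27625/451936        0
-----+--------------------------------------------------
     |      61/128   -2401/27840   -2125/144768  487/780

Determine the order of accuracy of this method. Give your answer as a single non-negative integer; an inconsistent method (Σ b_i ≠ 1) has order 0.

4

b = (61/128, -2401/27840, -2125/144768, 487/780)
c = (0, 12/7, -8/5, 1)
Ac = (0, 0, -464/425, 235/974)
Σ b_i: 61/128·1 + (-2401/27840)·1 + (-2125/144768)·1 + 487/780·1 = 1 ✓
b·c: (-2401/27840)·12/7 + (-2125/144768)·(-8/5) + 487/780·1 = 1/2 ✓
b·c²: (-2401/27840)·144/49 + (-2125/144768)·64/25 + 487/780·1 = 1/3 ✓
b·Ac: (-2125/144768)·(-464/425) + 487/780·235/974 = 1/6 ✓
b·c³: (-2401/27840)·1728/343 + (-2125/144768)·(-512/125) + 487/780·1 = 1/4 ✓
b·(c∘Ac): (-2125/144768)·3712/2125 + 487/780·235/974 = 1/8 ✓
b·Ac²: (-2125/144768)·(-5568/2975) + 487/780·305/3409 = 1/12 ✓
b·A²c: 487/780·65/974 = 1/24 ✓; 4 stages ⇒ order 4.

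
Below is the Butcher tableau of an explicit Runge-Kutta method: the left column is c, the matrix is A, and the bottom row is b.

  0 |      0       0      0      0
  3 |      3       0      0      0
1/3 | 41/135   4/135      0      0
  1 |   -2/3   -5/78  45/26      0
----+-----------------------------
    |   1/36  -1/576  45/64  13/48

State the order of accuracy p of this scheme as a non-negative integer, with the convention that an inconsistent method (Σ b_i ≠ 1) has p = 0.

4

b = (1/36, -1/576, 45/64, 13/48)
c = (0, 3, 1/3, 1)
Ac = (0, 0, 4/45, 5/13)
Σ b_i: 1/36·1 + (-1/576)·1 + 45/64·1 + 13/48·1 = 1 ✓
b·c: (-1/576)·3 + 45/64·1/3 + 13/48·1 = 1/2 ✓
b·c²: (-1/576)·9 + 45/64·1/9 + 13/48·1 = 1/3 ✓
b·Ac: 45/64·4/45 + 13/48·5/13 = 1/6 ✓
b·c³: (-1/576)·27 + 45/64·1/27 + 13/48·1 = 1/4 ✓
b·(c∘Ac): 45/64·4/135 + 13/48·5/13 = 1/8 ✓
b·Ac²: 45/64·4/15 + 13/48·(-5/13) = 1/12 ✓
b·A²c: 13/48·2/13 = 1/24 ✓; 4 stages ⇒ order 4.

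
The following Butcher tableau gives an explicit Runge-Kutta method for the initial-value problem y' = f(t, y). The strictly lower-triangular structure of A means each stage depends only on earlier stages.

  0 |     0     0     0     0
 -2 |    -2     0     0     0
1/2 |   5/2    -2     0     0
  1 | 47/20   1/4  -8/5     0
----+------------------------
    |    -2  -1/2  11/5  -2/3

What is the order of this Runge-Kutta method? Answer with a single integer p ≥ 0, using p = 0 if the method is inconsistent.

0

b = (-2, -1/2, 11/5, -2/3)
c = (0, -2, 1/2, 1)
Ac = (0, 0, 4, -13/10)
Σ b_i: (-2)·1 + (-1/2)·1 + 11/5·1 + (-2/3)·1 = -29/30 ≠ 1 ⇒ order 0.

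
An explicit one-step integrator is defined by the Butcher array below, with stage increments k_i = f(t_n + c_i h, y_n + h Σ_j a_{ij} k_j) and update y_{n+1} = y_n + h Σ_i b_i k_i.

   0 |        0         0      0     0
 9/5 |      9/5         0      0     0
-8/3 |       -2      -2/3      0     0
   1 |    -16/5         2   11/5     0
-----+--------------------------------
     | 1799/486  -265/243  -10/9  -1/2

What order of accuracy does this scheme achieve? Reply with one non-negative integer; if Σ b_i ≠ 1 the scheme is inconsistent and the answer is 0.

b = (1799/486, -265/243, -10/9, -1/2)
c = (0, 9/5, -8/3, 1)
Ac = (0, 0, -6/5, -34/15)
Σ b_i: 1799/486·1 + (-265/243)·1 + (-10/9)·1 + (-1/2)·1 = 1 ✓
b·c: (-265/243)·9/5 + (-10/9)·(-8/3) + (-1/2)·1 = 1/2 ✓
b·c²: (-265/243)·81/25 + (-10/9)·64/9 + (-1/2)·1 = -9667/810 ≠ 1/3 ⇒ order 2.
b·Ac: (-10/9)·(-6/5) + (-1/2)·(-34/15) = 37/15 ≠ 1/6

2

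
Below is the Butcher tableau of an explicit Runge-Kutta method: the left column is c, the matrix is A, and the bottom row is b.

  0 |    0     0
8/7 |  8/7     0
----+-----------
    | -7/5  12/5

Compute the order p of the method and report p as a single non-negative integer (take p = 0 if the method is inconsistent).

1

b = (-7/5, 12/5)
c = (0, 8/7)
Σ b_i: (-7/5)·1 + 12/5·1 = 1 ✓
b·c: 12/5·8/7 = 96/35 ≠ 1/2 ⇒ order 1.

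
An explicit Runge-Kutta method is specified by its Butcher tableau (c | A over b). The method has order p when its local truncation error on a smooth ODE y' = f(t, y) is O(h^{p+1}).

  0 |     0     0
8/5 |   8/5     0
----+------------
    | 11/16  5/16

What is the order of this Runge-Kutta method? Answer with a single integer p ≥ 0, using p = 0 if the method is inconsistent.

b = (11/16, 5/16)
c = (0, 8/5)
Σ b_i: 11/16·1 + 5/16·1 = 1 ✓
b·c: 5/16·8/5 = 1/2 ✓; 2 stages ⇒ order 2.

2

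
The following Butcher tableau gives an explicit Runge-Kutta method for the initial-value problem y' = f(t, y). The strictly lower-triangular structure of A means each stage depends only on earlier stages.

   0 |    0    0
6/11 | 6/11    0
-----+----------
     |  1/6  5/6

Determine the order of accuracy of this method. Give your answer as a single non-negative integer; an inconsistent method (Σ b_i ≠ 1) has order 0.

b = (1/6, 5/6)
c = (0, 6/11)
Σ b_i: 1/6·1 + 5/6·1 = 1 ✓
b·c: 5/6·6/11 = 5/11 ≠ 1/2 ⇒ order 1.

1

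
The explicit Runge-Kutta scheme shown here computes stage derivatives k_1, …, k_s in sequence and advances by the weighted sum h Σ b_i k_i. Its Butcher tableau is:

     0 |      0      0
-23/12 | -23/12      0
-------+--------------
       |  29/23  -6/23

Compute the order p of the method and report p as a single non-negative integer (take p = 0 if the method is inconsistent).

b = (29/23, -6/23)
c = (0, -23/12)
Σ b_i: 29/23·1 + (-6/23)·1 = 1 ✓
b·c: (-6/23)·(-23/12) = 1/2 ✓; 2 stages ⇒ order 2.

2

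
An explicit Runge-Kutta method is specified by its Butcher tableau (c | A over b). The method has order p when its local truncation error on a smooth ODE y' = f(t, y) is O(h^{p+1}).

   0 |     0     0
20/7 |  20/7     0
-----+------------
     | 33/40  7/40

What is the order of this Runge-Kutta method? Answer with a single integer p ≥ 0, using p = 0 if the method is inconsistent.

2

b = (33/40, 7/40)
c = (0, 20/7)
Σ b_i: 33/40·1 + 7/40·1 = 1 ✓
b·c: 7/40·20/7 = 1/2 ✓; 2 stages ⇒ order 2.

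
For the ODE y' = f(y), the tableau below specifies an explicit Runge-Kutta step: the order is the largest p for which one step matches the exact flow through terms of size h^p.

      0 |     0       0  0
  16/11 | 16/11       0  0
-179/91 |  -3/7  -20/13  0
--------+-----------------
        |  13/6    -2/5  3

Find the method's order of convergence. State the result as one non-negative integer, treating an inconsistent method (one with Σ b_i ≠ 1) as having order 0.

0

b = (13/6, -2/5, 3)
c = (0, 16/11, -179/91)
Ac = (0, 0, -320/143)
Σ b_i: 13/6·1 + (-2/5)·1 + 3·1 = 143/30 ≠ 1 ⇒ order 0.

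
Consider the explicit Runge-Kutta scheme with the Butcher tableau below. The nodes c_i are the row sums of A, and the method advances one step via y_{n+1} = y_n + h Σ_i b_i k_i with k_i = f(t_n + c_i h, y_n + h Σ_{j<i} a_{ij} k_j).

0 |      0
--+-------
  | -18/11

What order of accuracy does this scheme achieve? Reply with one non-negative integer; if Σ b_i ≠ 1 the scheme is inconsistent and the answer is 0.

0

b = (-18/11)
c = (0)
Σ b_i: (-18/11)·1 = -18/11 ≠ 1 ⇒ order 0.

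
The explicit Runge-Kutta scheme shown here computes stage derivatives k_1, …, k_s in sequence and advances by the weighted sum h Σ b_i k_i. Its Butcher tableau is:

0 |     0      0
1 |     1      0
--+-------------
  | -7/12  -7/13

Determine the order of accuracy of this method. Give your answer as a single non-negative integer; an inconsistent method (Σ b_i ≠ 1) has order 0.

0

b = (-7/12, -7/13)
c = (0, 1)
Σ b_i: (-7/12)·1 + (-7/13)·1 = -175/156 ≠ 1 ⇒ order 0.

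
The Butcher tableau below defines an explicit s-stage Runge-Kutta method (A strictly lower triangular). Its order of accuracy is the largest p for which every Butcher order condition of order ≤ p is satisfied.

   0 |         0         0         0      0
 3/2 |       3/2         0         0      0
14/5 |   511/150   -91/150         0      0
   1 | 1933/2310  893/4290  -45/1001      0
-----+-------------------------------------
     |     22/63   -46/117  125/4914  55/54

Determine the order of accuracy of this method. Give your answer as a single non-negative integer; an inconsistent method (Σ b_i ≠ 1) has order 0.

4

b = (22/63, -46/117, 125/4914, 55/54)
c = (0, 3/2, 14/5, 1)
Ac = (0, 0, -91/100, 41/220)
Σ b_i: 22/63·1 + (-46/117)·1 + 125/4914·1 + 55/54·1 = 1 ✓
b·c: (-46/117)·3/2 + 125/4914·14/5 + 55/54·1 = 1/2 ✓
b·c²: (-46/117)·9/4 + 125/4914·196/25 + 55/54·1 = 1/3 ✓
b·Ac: 125/4914·(-91/100) + 55/54·41/220 = 1/6 ✓
b·c³: (-46/117)·27/8 + 125/4914·2744/125 + 55/54·1 = 1/4 ✓
b·(c∘Ac): 125/4914·(-637/250) + 55/54·41/220 = 1/8 ✓
b·Ac²: 125/4914·(-273/200) + 55/54·51/440 = 1/12 ✓
b·A²c: 55/54·9/220 = 1/24 ✓; 4 stages ⇒ order 4.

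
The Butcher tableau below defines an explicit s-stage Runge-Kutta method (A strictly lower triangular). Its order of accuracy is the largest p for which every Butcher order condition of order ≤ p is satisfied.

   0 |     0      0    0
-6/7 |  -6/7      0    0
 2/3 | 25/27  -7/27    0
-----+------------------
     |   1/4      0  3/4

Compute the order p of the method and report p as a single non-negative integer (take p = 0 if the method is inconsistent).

b = (1/4, 0, 3/4)
c = (0, -6/7, 2/3)
Ac = (0, 0, 2/9)
Σ b_i: 1/4·1 + 3/4·1 = 1 ✓
b·c: 3/4·2/3 = 1/2 ✓
b·c²: 3/4·4/9 = 1/3 ✓
b·Ac: 3/4·2/9 = 1/6 ✓; 3 stages ⇒ order 3.

3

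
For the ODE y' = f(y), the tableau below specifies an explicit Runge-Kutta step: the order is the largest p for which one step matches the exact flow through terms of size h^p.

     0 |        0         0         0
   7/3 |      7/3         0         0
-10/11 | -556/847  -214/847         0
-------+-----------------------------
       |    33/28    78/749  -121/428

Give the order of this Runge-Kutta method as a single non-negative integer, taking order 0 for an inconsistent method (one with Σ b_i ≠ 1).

3

b = (33/28, 78/749, -121/428)
c = (0, 7/3, -10/11)
Ac = (0, 0, -214/363)
Σ b_i: 33/28·1 + 78/749·1 + (-121/428)·1 = 1 ✓
b·c: 78/749·7/3 + (-121/428)·(-10/11) = 1/2 ✓
b·c²: 78/749·49/9 + (-121/428)·100/121 = 1/3 ✓
b·Ac: (-121/428)·(-214/363) = 1/6 ✓; 3 stages ⇒ order 3.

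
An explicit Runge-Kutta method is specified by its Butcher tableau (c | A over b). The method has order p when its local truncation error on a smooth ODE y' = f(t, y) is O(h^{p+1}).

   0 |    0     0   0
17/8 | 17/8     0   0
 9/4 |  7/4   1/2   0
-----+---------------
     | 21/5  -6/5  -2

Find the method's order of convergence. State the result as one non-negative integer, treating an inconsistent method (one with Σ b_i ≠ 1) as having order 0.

b = (21/5, -6/5, -2)
c = (0, 17/8, 9/4)
Ac = (0, 0, 17/16)
Σ b_i: 21/5·1 + (-6/5)·1 + (-2)·1 = 1 ✓
b·c: (-6/5)·17/8 + (-2)·9/4 = -141/20 ≠ 1/2 ⇒ order 1.

1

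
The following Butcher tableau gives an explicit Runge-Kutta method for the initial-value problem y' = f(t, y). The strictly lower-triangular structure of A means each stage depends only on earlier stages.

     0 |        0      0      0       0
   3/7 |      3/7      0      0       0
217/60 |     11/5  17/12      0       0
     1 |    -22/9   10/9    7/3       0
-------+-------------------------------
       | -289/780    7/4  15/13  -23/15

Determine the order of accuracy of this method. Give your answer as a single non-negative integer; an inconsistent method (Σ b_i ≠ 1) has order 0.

b = (-289/780, 7/4, 15/13, -23/15)
c = (0, 3/7, 217/60, 1)
Ac = (0, 0, 17/28, 11233/1260)
Σ b_i: (-289/780)·1 + 7/4·1 + 15/13·1 + (-23/15)·1 = 1 ✓
b·c: 7/4·3/7 + 15/13·217/60 + (-23/15)·1 = 661/195 ≠ 1/2 ⇒ order 1.

1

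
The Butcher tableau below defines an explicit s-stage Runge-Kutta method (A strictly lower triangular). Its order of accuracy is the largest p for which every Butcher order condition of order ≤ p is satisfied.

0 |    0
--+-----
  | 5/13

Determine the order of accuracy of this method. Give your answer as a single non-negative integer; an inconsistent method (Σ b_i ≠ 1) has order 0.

0

b = (5/13)
c = (0)
Σ b_i: 5/13·1 = 5/13 ≠ 1 ⇒ order 0.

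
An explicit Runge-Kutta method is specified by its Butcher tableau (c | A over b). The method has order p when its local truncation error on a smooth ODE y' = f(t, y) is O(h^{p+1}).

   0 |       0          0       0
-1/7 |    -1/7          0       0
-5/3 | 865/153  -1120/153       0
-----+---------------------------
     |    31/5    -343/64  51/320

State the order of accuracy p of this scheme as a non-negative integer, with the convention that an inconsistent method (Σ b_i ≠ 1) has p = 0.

3

b = (31/5, -343/64, 51/320)
c = (0, -1/7, -5/3)
Ac = (0, 0, 160/153)
Σ b_i: 31/5·1 + (-343/64)·1 + 51/320·1 = 1 ✓
b·c: (-343/64)·(-1/7) + 51/320·(-5/3) = 1/2 ✓
b·c²: (-343/64)·1/49 + 51/320·25/9 = 1/3 ✓
b·Ac: 51/320·160/153 = 1/6 ✓; 3 stages ⇒ order 3.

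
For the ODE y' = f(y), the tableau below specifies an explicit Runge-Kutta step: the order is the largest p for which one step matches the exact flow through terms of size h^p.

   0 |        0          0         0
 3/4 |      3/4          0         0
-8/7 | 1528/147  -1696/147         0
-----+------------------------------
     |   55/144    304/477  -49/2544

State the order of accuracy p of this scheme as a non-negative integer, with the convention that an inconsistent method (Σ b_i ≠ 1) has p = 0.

3

b = (55/144, 304/477, -49/2544)
c = (0, 3/4, -8/7)
Ac = (0, 0, -424/49)
Σ b_i: 55/144·1 + 304/477·1 + (-49/2544)·1 = 1 ✓
b·c: 304/477·3/4 + (-49/2544)·(-8/7) = 1/2 ✓
b·c²: 304/477·9/16 + (-49/2544)·64/49 = 1/3 ✓
b·Ac: (-49/2544)·(-424/49) = 1/6 ✓; 3 stages ⇒ order 3.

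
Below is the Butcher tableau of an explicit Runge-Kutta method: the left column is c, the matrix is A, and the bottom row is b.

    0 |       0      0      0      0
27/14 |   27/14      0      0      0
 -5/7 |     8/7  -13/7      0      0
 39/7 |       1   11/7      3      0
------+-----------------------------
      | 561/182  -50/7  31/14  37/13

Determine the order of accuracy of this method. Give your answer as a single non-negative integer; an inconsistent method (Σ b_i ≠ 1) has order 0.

2

b = (561/182, -50/7, 31/14, 37/13)
c = (0, 27/14, -5/7, 39/7)
Ac = (0, 0, -351/98, 87/98)
Σ b_i: 561/182·1 + (-50/7)·1 + 31/14·1 + 37/13·1 = 1 ✓
b·c: (-50/7)·27/14 + 31/14·(-5/7) + 37/13·39/7 = 1/2 ✓
b·c²: (-50/7)·729/196 + 31/14·25/49 + 37/13·1521/49 = 21578/343 ≠ 1/3 ⇒ order 2.
b·Ac: 31/14·(-351/98) + 37/13·87/98 = -96387/17836 ≠ 1/6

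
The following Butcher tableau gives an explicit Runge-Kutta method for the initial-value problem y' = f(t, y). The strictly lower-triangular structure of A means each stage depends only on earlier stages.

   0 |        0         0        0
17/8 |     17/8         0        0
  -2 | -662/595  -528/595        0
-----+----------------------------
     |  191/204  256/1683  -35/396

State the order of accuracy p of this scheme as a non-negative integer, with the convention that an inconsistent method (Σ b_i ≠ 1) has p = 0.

b = (191/204, 256/1683, -35/396)
c = (0, 17/8, -2)
Ac = (0, 0, -66/35)
Σ b_i: 191/204·1 + 256/1683·1 + (-35/396)·1 = 1 ✓
b·c: 256/1683·17/8 + (-35/396)·(-2) = 1/2 ✓
b·c²: 256/1683·289/64 + (-35/396)·4 = 1/3 ✓
b·Ac: (-35/396)·(-66/35) = 1/6 ✓; 3 stages ⇒ order 3.

3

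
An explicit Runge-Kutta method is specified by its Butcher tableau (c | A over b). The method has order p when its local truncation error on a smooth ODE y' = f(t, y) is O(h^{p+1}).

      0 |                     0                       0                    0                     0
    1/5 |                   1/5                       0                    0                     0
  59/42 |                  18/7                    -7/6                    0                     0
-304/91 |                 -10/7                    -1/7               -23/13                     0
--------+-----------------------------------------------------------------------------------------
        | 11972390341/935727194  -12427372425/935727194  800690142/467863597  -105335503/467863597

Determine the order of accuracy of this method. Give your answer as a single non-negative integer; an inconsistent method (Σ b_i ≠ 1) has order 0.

b = (11972390341/935727194, -12427372425/935727194, 800690142/467863597, -105335503/467863597)
c = (0, 1/5, 59/42, -304/91)
Ac = (0, 0, -7/30, -6863/2730)
Σ b_i: 11972390341/935727194·1 + (-12427372425/935727194)·1 + 800690142/467863597·1 + (-105335503/467863597)·1 = 1 ✓
b·c: (-12427372425/935727194)·1/5 + 800690142/467863597·59/42 + (-105335503/467863597)·(-304/91) = 1/2 ✓
b·c²: (-12427372425/935727194)·1/25 + 800690142/467863597·3481/1764 + (-105335503/467863597)·92416/8281 = 1/3 ✓
b·Ac: 800690142/467863597·(-7/30) + (-105335503/467863597)·(-6863/2730) = 1/6 ✓
b·c³: (-12427372425/935727194)·1/125 + 800690142/467863597·205379/74088 + (-105335503/467863597)·(-28094464/753571) = 699079082806703/53645240032020 ≠ 1/4 ⇒ order 3.
b·(c∘Ac): 800690142/467863597·(-59/180) + (-105335503/467863597)·1043176/124215 = -80295013291/32750451790 ≠ 1/8
b·Ac²: 800690142/467863597·(-7/150) + (-105335503/467863597)·(-2004851/573300) = 417055658167/589508132220 ≠ 1/12
b·A²c: (-105335503/467863597)·161/390 = -1304539691/14035907910 ≠ 1/24

3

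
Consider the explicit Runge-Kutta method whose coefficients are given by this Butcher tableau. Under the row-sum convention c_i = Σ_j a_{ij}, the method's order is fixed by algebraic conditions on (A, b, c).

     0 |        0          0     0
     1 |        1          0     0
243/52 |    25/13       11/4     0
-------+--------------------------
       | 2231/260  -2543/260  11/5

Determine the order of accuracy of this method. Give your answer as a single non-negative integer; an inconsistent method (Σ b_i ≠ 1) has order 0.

2

b = (2231/260, -2543/260, 11/5)
c = (0, 1, 243/52)
Ac = (0, 0, 11/4)
Σ b_i: 2231/260·1 + (-2543/260)·1 + 11/5·1 = 1 ✓
b·c: (-2543/260)·1 + 11/5·243/52 = 1/2 ✓
b·c²: (-2543/260)·1 + 11/5·59049/2704 = 517303/13520 ≠ 1/3 ⇒ order 2.
b·Ac: 11/5·11/4 = 121/20 ≠ 1/6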